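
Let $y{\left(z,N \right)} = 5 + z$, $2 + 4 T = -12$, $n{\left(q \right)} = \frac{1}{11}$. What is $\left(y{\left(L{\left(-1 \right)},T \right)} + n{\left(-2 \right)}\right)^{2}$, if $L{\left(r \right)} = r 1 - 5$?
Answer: $\frac{100}{121} \approx 0.82645$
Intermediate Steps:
$L{\left(r \right)} = -5 + r$ ($L{\left(r \right)} = r - 5 = -5 + r$)
$n{\left(q \right)} = \frac{1}{11}$
$T = - \frac{7}{2}$ ($T = - \frac{1}{2} + \frac{1}{4} \left(-12\right) = - \frac{1}{2} - 3 = - \frac{7}{2} \approx -3.5$)
$\left(y{\left(L{\left(-1 \right)},T \right)} + n{\left(-2 \right)}\right)^{2} = \left(\left(5 - 6\right) + \frac{1}{11}\right)^{2} = \left(-1 + \frac{1}{11}\right)^{2} = \left(- \frac{10}{11}\right)^{2} = \frac{100}{121}$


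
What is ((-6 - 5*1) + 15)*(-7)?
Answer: -28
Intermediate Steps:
((-6 - 5*1) + 15)*(-7) = ((-6 - 5) + 15)*(-7) = (-11 + 15)*(-7) = 4*(-7) = -28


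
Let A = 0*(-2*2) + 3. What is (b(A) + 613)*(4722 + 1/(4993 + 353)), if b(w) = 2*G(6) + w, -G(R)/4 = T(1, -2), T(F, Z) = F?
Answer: 7674119152/2673 ≈ 2.8710e+6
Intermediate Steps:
G(R) = -4 (G(R) = -4*1 = -4)
A = 3 (A = 0*(-4) + 3 = 0 + 3 = 3)
b(w) = -8 + w (b(w) = 2*(-4) + w = -8 + w)
(b(A) + 613)*(4722 + 1/(4993 + 353)) = ((-8 + 3) + 613)*(4722 + 1/(4993 + 353)) = (-5 + 613)*(4722 + 1/5346) = 608*(4722 + 1/5346) = 608*(25243813/5346) = 7674119152/2673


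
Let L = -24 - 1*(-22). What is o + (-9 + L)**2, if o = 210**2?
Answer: 44221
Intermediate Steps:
L = -2 (L = -24 + 22 = -2)
o = 44100
o + (-9 + L)**2 = 44100 + (-9 - 2)**2 = 44100 + (-11)**2 = 44100 + 121 = 44221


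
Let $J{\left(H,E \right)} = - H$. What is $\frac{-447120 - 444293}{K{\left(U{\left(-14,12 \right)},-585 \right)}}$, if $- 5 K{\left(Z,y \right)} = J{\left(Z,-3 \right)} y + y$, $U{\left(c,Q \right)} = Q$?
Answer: $\frac{891413}{1287} \approx 692.63$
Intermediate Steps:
$K{\left(Z,y \right)} = - \frac{y}{5} + \frac{Z y}{5}$ ($K{\left(Z,y \right)} = - \frac{- Z y + y}{5} = - \frac{y - Z y}{5} = - \frac{y}{5} + \frac{Z y}{5}$)
$\frac{-447120 - 444293}{K{\left(U{\left(-14,12 \right)},-585 \right)}} = \frac{-447120 - 444293}{\frac{1}{5} \left(-585\right) \left(-1 + 12\right)} = - \frac{891413}{\frac{1}{5} \left(-585\right) 11} = - \frac{891413}{-1287} = \left(-891413\right) \left(- \frac{1}{1287}\right) = \frac{891413}{1287}$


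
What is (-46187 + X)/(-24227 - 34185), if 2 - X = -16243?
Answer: 14971/29206 ≈ 0.51260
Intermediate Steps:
X = 16245 (X = 2 - 1*(-16243) = 2 + 16243 = 16245)
(-46187 + X)/(-24227 - 34185) = (-46187 + 16245)/(-24227 - 34185) = -29942/(-58412) = -29942*(-1/58412) = 14971/29206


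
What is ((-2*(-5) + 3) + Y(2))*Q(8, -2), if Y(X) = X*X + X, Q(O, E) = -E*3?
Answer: 114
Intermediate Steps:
Q(O, E) = -3*E
Y(X) = X + X² (Y(X) = X² + X = X + X²)
((-2*(-5) + 3) + Y(2))*Q(8, -2) = ((-2*(-5) + 3) + 2*(1 + 2))*(-3*(-2)) = ((10 + 3) + 2*3)*6 = (13 + 6)*6 = 19*6 = 114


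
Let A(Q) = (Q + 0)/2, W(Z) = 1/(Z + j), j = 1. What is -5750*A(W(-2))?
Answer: 2875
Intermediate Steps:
W(Z) = 1/(1 + Z) (W(Z) = 1/(Z + 1) = 1/(1 + Z))
A(Q) = Q/2 (A(Q) = Q*(1/2) = Q/2)
-5750*A(W(-2)) = -2875/(1 - 2) = -2875/(-1) = -2875*(-1) = -5750*(-1/2) = 2875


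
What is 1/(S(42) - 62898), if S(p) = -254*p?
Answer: -1/73566 ≈ -1.3593e-5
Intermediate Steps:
1/(S(42) - 62898) = 1/(-254*42 - 62898) = 1/(-10668 - 62898) = 1/(-73566) = -1/73566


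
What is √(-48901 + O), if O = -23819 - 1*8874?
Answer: 3*I*√9066 ≈ 285.65*I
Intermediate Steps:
O = -32693 (O = -23819 - 8874 = -32693)
√(-48901 + O) = √(-48901 - 32693) = √(-81594) = 3*I*√9066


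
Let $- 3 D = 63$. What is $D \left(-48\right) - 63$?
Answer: $945$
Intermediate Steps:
$D = -21$ ($D = \left(- \frac{1}{3}\right) 63 = -21$)
$D \left(-48\right) - 63 = \left(-21\right) \left(-48\right) - 63 = 1008 - 63 = 945$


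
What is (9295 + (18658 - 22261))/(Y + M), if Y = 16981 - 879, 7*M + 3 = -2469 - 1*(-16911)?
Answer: 39844/127153 ≈ 0.31335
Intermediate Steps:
M = 14439/7 (M = -3/7 + (-2469 - 1*(-16911))/7 = -3/7 + (-2469 + 16911)/7 = -3/7 + (1/7)*14442 = -3/7 + 14442/7 = 14439/7 ≈ 2062.7)
Y = 16102
(9295 + (18658 - 22261))/(Y + M) = (9295 + (18658 - 22261))/(16102 + 14439/7) = (9295 - 3603)/(127153/7) = 5692*(7/127153) = 39844/127153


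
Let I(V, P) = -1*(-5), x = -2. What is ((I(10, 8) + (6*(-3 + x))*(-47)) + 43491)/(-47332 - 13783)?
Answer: -44906/61115 ≈ -0.73478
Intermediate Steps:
I(V, P) = 5
((I(10, 8) + (6*(-3 + x))*(-47)) + 43491)/(-47332 - 13783) = ((5 + (6*(-3 - 2))*(-47)) + 43491)/(-47332 - 13783) = ((5 + (6*(-5))*(-47)) + 43491)/(-61115) = ((5 - 30*(-47)) + 43491)*(-1/61115) = ((5 + 1410) + 43491)*(-1/61115) = (1415 + 43491)*(-1/61115) = 44906*(-1/61115) = -44906/61115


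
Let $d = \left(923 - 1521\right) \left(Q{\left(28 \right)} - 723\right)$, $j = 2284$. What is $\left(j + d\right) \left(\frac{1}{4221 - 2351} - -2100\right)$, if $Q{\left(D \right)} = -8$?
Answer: $\frac{862805316711}{935} \approx 9.2279 \cdot 10^{8}$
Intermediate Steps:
$d = 437138$ ($d = \left(923 - 1521\right) \left(-8 - 723\right) = \left(-598\right) \left(-731\right) = 437138$)
$\left(j + d\right) \left(\frac{1}{4221 - 2351} - -2100\right) = \left(2284 + 437138\right) \left(\frac{1}{4221 - 2351} - -2100\right) = 439422 \left(\frac{1}{1870} + 2100\right) = 439422 \cdot \frac{3927001}{1870} = \frac{862805316711}{935}$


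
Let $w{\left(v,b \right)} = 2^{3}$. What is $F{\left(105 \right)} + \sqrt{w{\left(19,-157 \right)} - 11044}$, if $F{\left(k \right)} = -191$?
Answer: $-191 + 2 i \sqrt{2759} \approx -191.0 + 105.05 i$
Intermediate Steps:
$w{\left(v,b \right)} = 8$
$F{\left(105 \right)} + \sqrt{w{\left(19,-157 \right)} - 11044} = -191 + \sqrt{8 - 11044} = -191 + \sqrt{-11036} = -191 + 2 i \sqrt{2759}$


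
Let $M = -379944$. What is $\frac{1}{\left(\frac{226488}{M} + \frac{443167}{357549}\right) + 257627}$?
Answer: $\frac{1886786073}{486088249491059} \approx 3.8816 \cdot 10^{-6}$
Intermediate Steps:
$\frac{1}{\left(\frac{226488}{M} + \frac{443167}{357549}\right) + 257627} = \frac{1}{\left(\frac{226488}{-379944} + \frac{443167}{357549}\right) + 257627} = \frac{1}{\left(226488 \left(- \frac{1}{379944}\right) + 443167 \cdot \frac{1}{357549}\right) + 257627} = \frac{1}{\left(- \frac{9437}{15831} + \frac{443167}{357549}\right) + 257627} = \frac{1}{\frac{1213862288}{1886786073} + 257627} = \frac{1}{\frac{486088249491059}{1886786073}} = \frac{1886786073}{486088249491059}$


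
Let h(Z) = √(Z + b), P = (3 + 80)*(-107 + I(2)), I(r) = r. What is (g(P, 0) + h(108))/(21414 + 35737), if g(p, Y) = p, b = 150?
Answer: -8715/57151 + √258/57151 ≈ -0.15221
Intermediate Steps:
P = -8715 (P = (3 + 80)*(-107 + 2) = 83*(-105) = -8715)
h(Z) = √(150 + Z) (h(Z) = √(Z + 150) = √(150 + Z))
(g(P, 0) + h(108))/(21414 + 35737) = (-8715 + √(150 + 108))/(21414 + 35737) = (-8715 + √258)/57151 = (-8715 + √258)*(1/57151) = -8715/57151 + √258/57151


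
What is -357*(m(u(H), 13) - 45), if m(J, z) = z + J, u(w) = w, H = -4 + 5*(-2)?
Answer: 16422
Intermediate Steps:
H = -14 (H = -4 - 10 = -14)
m(J, z) = J + z
-357*(m(u(H), 13) - 45) = -357*((-14 + 13) - 45) = -357*(-1 - 45) = -357*(-46) = 16422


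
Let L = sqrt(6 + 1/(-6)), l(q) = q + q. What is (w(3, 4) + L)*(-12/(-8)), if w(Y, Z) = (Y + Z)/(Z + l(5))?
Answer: 3/4 + sqrt(210)/4 ≈ 4.3728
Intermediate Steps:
l(q) = 2*q
w(Y, Z) = (Y + Z)/(10 + Z) (w(Y, Z) = (Y + Z)/(Z + 2*5) = (Y + Z)/(Z + 10) = (Y + Z)/(10 + Z))
L = sqrt(210)/6 (L = sqrt(6 - 1/6) = sqrt(35/6) = sqrt(210)/6 ≈ 2.4152)
(w(3, 4) + L)*(-12/(-8)) = ((3 + 4)/(10 + 4) + sqrt(210)/6)*(-12/(-8)) = (7/14 + sqrt(210)/6)*(-12*(-1/8)) = ((1/14)*7 + sqrt(210)/6)*(3/2) = (1/2 + sqrt(210)/6)*(3/2) = 3/4 + sqrt(210)/4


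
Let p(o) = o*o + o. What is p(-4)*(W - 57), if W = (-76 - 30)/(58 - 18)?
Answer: -3579/5 ≈ -715.80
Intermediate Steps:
W = -53/20 (W = -106/40 = -106*1/40 = -53/20 ≈ -2.6500)
p(o) = o + o² (p(o) = o² + o = o + o²)
p(-4)*(W - 57) = (-4*(1 - 4))*(-53/20 - 57) = -4*(-3)*(-1193/20) = 12*(-1193/20) = -3579/5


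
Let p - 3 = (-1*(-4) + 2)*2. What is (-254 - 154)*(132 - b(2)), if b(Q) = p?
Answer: -47736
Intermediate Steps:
p = 15 (p = 3 + (-1*(-4) + 2)*2 = 3 + (4 + 2)*2 = 3 + 6*2 = 3 + 12 = 15)
b(Q) = 15
(-254 - 154)*(132 - b(2)) = (-254 - 154)*(132 - 1*15) = -408*(132 - 15) = -408*117 = -47736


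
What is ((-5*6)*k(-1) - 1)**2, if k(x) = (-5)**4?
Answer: 351600001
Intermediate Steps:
k(x) = 625
((-5*6)*k(-1) - 1)**2 = (-5*6*625 - 1)**2 = (-30*625 - 1)**2 = (-18750 - 1)**2 = (-18751)**2 = 351600001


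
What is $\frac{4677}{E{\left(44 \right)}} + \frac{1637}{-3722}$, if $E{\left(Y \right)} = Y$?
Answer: $\frac{8667883}{81884} \approx 105.86$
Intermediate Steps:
$\frac{4677}{E{\left(44 \right)}} + \frac{1637}{-3722} = \frac{4677}{44} + \frac{1637}{-3722} = 4677 \cdot \frac{1}{44} + 1637 \left(- \frac{1}{3722}\right) = \frac{4677}{44} - \frac{1637}{3722} = \frac{8667883}{81884}$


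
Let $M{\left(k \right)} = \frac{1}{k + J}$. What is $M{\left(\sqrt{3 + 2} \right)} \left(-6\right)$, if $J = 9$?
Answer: $- \frac{27}{38} + \frac{3 \sqrt{5}}{38} \approx -0.53399$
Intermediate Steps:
$M{\left(k \right)} = \frac{1}{9 + k}$ ($M{\left(k \right)} = \frac{1}{k + 9} = \frac{1}{9 + k}$)
$M{\left(\sqrt{3 + 2} \right)} \left(-6\right) = \frac{1}{9 + \sqrt{3 + 2}} \left(-6\right) = \frac{1}{9 + \sqrt{5}} \left(-6\right) = - \frac{6}{9 + \sqrt{5}}$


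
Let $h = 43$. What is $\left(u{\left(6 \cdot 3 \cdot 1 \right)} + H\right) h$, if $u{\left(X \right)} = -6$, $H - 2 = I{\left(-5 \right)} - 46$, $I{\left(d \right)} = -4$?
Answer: $-2322$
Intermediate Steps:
$H = -48$ ($H = 2 - 50 = -48$)
$\left(u{\left(6 \cdot 3 \cdot 1 \right)} + H\right) h = \left(-6 - 48\right) 43 = \left(-54\right) 43 = -2322$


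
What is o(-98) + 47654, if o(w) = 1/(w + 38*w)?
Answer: 182133587/3822 ≈ 47654.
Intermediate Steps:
o(w) = 1/(39*w)
o(-98) + 47654 = (1/39)/(-98) + 47654 = (1/39)*(-1/98) + 47654 = -1/3822 + 47654 = 182133587/3822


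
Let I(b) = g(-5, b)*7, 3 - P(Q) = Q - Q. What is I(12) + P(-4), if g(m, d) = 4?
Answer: 31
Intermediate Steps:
P(Q) = 3 (P(Q) = 3 - (Q - Q) = 3 - 1*0 = 3 + 0 = 3)
I(b) = 28 (I(b) = 4*7 = 28)
I(12) + P(-4) = 28 + 3 = 31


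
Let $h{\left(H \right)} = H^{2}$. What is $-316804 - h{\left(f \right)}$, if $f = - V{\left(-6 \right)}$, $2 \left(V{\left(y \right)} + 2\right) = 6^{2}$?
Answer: $-317060$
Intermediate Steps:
$V{\left(y \right)} = 16$ ($V{\left(y \right)} = -2 + \frac{6^{2}}{2} = -2 + \frac{1}{2} \cdot 36 = -2 + 18 = 16$)
$f = -16$ ($f = \left(-1\right) 16 = -16$)
$-316804 - h{\left(f \right)} = -316804 - \left(-16\right)^{2} = -316804 - 256 = -317060$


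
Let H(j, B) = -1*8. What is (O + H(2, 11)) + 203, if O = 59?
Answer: 254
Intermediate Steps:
H(j, B) = -8
(O + H(2, 11)) + 203 = (59 - 8) + 203 = 51 + 203 = 254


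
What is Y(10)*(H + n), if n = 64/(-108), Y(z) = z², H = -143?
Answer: -387700/27 ≈ -14359.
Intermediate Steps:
n = -16/27 (n = 64*(-1/108) = -16/27 ≈ -0.59259)
Y(10)*(H + n) = 10²*(-143 - 16/27) = 100*(-3877/27) = -387700/27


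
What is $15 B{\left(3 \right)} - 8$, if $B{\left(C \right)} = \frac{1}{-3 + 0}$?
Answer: $-13$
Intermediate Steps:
$B{\left(C \right)} = - \frac{1}{3}$ ($B{\left(C \right)} = \frac{1}{-3} = - \frac{1}{3}$)
$15 B{\left(3 \right)} - 8 = 15 \left(- \frac{1}{3}\right) - 8 = -5 - 8 = -13$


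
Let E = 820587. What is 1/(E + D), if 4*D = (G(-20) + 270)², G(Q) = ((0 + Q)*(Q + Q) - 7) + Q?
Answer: 4/4370197 ≈ 9.1529e-7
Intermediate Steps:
G(Q) = -7 + Q + 2*Q² (G(Q) = (Q*(2*Q) - 7) + Q = (2*Q² - 7) + Q = (-7 + 2*Q²) + Q = -7 + Q + 2*Q²)
D = 1087849/4 (D = ((-7 - 20 + 2*(-20)²) + 270)²/4 = ((-7 - 20 + 2*400) + 270)²/4 = ((-7 - 20 + 800) + 270)²/4 = (773 + 270)²/4 = (¼)*1043² = (¼)*1087849 = 1087849/4 ≈ 2.7196e+5)
1/(E + D) = 1/(820587 + 1087849/4) = 1/(4370197/4) = 4/4370197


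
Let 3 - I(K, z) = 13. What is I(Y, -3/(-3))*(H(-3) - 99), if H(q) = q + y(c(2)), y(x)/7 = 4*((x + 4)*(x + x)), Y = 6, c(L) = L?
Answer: -5700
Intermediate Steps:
I(K, z) = -10 (I(K, z) = 3 - 1*13 = 3 - 13 = -10)
y(x) = 56*x*(4 + x) (y(x) = 7*(4*((x + 4)*(x + x))) = 7*(4*((4 + x)*(2*x))) = 7*(4*(2*x*(4 + x))) = 7*(8*x*(4 + x)) = 56*x*(4 + x))
H(q) = 672 + q (H(q) = q + 56*2*(4 + 2) = q + 56*2*6 = q + 672 = 672 + q)
I(Y, -3/(-3))*(H(-3) - 99) = -10*((672 - 3) - 99) = -10*(669 - 99) = -10*570 = -5700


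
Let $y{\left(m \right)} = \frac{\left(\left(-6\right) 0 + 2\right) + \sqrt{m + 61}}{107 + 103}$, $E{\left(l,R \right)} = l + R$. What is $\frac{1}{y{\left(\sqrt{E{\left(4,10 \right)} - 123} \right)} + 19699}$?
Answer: $\frac{1}{\frac{2068396}{105} + \frac{\sqrt{61 + i \sqrt{109}}}{210}} \approx 5.0764 \cdot 10^{-5} - 7.0 \cdot 10^{-12} i$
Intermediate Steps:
$E{\left(l,R \right)} = R + l$
$y{\left(m \right)} = \frac{1}{105} + \frac{\sqrt{61 + m}}{210}$ ($y{\left(m \right)} = \frac{\left(0 + 2\right) + \sqrt{61 + m}}{210} = \left(2 + \sqrt{61 + m}\right) \frac{1}{210} = \frac{1}{105} + \frac{\sqrt{61 + m}}{210}$)
$\frac{1}{y{\left(\sqrt{E{\left(4,10 \right)} - 123} \right)} + 19699} = \frac{1}{\left(\frac{1}{105} + \frac{\sqrt{61 + \sqrt{\left(10 + 4\right) - 123}}}{210}\right) + 19699} = \frac{1}{\left(\frac{1}{105} + \frac{\sqrt{61 + \sqrt{14 - 123}}}{210}\right) + 19699} = \frac{1}{\left(\frac{1}{105} + \frac{\sqrt{61 + \sqrt{-109}}}{210}\right) + 19699} = \frac{1}{\left(\frac{1}{105} + \frac{\sqrt{61 + i \sqrt{109}}}{210}\right) + 19699} = \frac{1}{\frac{2068396}{105} + \frac{\sqrt{61 + i \sqrt{109}}}{210}}$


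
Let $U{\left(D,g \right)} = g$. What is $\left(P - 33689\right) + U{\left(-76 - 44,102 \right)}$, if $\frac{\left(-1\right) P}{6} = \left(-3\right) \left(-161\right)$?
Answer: $-36485$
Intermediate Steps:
$P = -2898$ ($P = - 6 \left(\left(-3\right) \left(-161\right)\right) = \left(-6\right) 483 = -2898$)
$\left(P - 33689\right) + U{\left(-76 - 44,102 \right)} = \left(-2898 - 33689\right) + 102 = -36587 + 102 = -36485$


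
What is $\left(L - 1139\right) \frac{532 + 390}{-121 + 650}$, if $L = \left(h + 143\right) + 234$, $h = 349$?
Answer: $- \frac{380786}{529} \approx -719.82$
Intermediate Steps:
$L = 726$ ($L = \left(349 + 143\right) + 234 = 492 + 234 = 726$)
$\left(L - 1139\right) \frac{532 + 390}{-121 + 650} = \left(726 - 1139\right) \frac{532 + 390}{-121 + 650} = - 413 \cdot \frac{922}{529} = - 413 \cdot 922 \cdot \frac{1}{529} = \left(-413\right) \frac{922}{529} = - \frac{380786}{529}$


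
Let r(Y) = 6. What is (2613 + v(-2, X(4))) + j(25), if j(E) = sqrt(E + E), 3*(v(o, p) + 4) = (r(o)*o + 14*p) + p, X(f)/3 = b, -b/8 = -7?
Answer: 3445 + 5*sqrt(2) ≈ 3452.1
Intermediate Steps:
b = 56 (b = -8*(-7) = 56)
X(f) = 168 (X(f) = 3*56 = 168)
v(o, p) = -4 + 2*o + 5*p (v(o, p) = -4 + ((6*o + 14*p) + p)/3 = -4 + (6*o + 15*p)/3 = -4 + (2*o + 5*p) = -4 + 2*o + 5*p)
j(E) = sqrt(2)*sqrt(E) (j(E) = sqrt(2*E) = sqrt(2)*sqrt(E))
(2613 + v(-2, X(4))) + j(25) = (2613 + (-4 + 2*(-2) + 5*168)) + sqrt(2)*sqrt(25) = (2613 + (-4 - 4 + 840)) + sqrt(2)*5 = (2613 + 832) + 5*sqrt(2) = 3445 + 5*sqrt(2)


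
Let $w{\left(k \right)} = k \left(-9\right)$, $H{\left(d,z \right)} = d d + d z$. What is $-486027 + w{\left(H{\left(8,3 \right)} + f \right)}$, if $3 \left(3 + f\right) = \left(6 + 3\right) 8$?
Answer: $-487008$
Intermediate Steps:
$f = 21$ ($f = -3 + \frac{\left(6 + 3\right) 8}{3} = -3 + \frac{9 \cdot 8}{3} = -3 + \frac{1}{3} \cdot 72 = -3 + 24 = 21$)
$H{\left(d,z \right)} = d^{2} + d z$
$w{\left(k \right)} = - 9 k$
$-486027 + w{\left(H{\left(8,3 \right)} + f \right)} = -486027 - 9 \left(8 \left(8 + 3\right) + 21\right) = -486027 - 9 \left(8 \cdot 11 + 21\right) = -486027 - 9 \left(88 + 21\right) = -486027 - 981 = -487008$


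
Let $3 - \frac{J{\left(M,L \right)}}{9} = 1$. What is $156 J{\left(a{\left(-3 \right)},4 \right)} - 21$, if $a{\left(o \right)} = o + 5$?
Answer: $2787$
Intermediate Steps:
$a{\left(o \right)} = 5 + o$
$J{\left(M,L \right)} = 18$ ($J{\left(M,L \right)} = 27 - 9 = 18$)
$156 J{\left(a{\left(-3 \right)},4 \right)} - 21 = 156 \cdot 18 - 21 = 2808 - 21 = 2787$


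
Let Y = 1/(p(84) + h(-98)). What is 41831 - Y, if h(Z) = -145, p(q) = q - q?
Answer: 6065496/145 ≈ 41831.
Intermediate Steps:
p(q) = 0
Y = -1/145 (Y = 1/(0 - 145) = 1/(-145) = -1/145 ≈ -0.0068966)
41831 - Y = 41831 - 1*(-1/145) = 41831 + 1/145 = 6065496/145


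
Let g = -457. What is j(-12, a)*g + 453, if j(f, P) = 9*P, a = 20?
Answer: -81807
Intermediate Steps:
j(-12, a)*g + 453 = (9*20)*(-457) + 453 = 180*(-457) + 453 = -82260 + 453 = -81807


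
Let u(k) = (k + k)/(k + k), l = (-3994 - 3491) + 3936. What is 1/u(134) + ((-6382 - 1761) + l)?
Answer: -11691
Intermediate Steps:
l = -3549 (l = -7485 + 3936 = -3549)
u(k) = 1 (u(k) = (2*k)/((2*k)) = (2*k)*(1/(2*k)) = 1)
1/u(134) + ((-6382 - 1761) + l) = 1/1 + ((-6382 - 1761) - 3549) = 1 + (-8143 - 3549) = 1 - 11692 = -11691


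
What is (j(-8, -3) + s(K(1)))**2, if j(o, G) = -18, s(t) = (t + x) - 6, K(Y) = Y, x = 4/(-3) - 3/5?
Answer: 139876/225 ≈ 621.67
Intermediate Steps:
x = -29/15 (x = 4*(-1/3) - 3*1/5 = -4/3 - 3/5 = -29/15 ≈ -1.9333)
s(t) = -119/15 + t (s(t) = (t - 29/15) - 6 = (-29/15 + t) - 6 = -119/15 + t)
(j(-8, -3) + s(K(1)))**2 = (-18 + (-119/15 + 1))**2 = (-18 - 104/15)**2 = (-374/15)**2 = 139876/225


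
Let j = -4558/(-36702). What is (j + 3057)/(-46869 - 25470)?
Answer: -56101286/1327492989 ≈ -0.042261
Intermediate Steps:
j = 2279/18351 (j = -4558*(-1/36702) = 2279/18351 ≈ 0.12419)
(j + 3057)/(-46869 - 25470) = (2279/18351 + 3057)/(-46869 - 25470) = (56101286/18351)/(-72339) = (56101286/18351)*(-1/72339) = -56101286/1327492989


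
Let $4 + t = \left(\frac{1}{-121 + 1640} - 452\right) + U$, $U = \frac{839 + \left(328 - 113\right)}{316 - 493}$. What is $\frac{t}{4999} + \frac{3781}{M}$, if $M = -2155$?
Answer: $- \frac{5349494566432}{2896419425235} \approx -1.8469$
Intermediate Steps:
$U = - \frac{1054}{177}$ ($U = \frac{839 + 215}{-177} = 1054 \left(- \frac{1}{177}\right) = - \frac{1054}{177} \approx -5.9548$)
$t = - \frac{124202377}{268863}$ ($t = -4 - \left(\frac{81058}{177} - \frac{1}{-121 + 1640}\right) = -4 - \left(\frac{81058}{177} - \frac{1}{1519}\right) = -4 + \left(\left(\frac{1}{1519} - 452\right) - \frac{1054}{177}\right) = -4 - \frac{123126925}{268863} = - \frac{124202377}{268863} \approx -461.95$)
$\frac{t}{4999} + \frac{3781}{M} = - \frac{124202377}{268863 \cdot 4999} + \frac{3781}{-2155} = \left(- \frac{124202377}{268863}\right) \frac{1}{4999} + 3781 \left(- \frac{1}{2155}\right) = - \frac{124202377}{1344046137} - \frac{3781}{2155} = - \frac{5349494566432}{2896419425235}$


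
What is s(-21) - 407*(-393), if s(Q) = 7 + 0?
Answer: 159958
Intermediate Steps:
s(Q) = 7
s(-21) - 407*(-393) = 7 - 407*(-393) = 7 + 159951 = 159958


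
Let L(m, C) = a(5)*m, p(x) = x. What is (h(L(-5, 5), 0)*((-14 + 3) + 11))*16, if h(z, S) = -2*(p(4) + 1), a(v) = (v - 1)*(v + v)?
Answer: 0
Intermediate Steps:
a(v) = 2*v*(-1 + v) (a(v) = (-1 + v)*(2*v) = 2*v*(-1 + v))
L(m, C) = 40*m (L(m, C) = (2*5*(-1 + 5))*m = (2*5*4)*m = 40*m)
h(z, S) = -10 (h(z, S) = -2*(4 + 1) = -2*5 = -10)
(h(L(-5, 5), 0)*((-14 + 3) + 11))*16 = -10*((-14 + 3) + 11)*16 = -10*(-11 + 11)*16 = -10*0*16 = 0*16 = 0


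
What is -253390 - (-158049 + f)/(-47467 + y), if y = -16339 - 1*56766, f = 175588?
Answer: -30551721541/120572 ≈ -2.5339e+5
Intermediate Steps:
y = -73105 (y = -16339 - 56766 = -73105)
-253390 - (-158049 + f)/(-47467 + y) = -253390 - (-158049 + 175588)/(-47467 - 73105) = -253390 - 17539/(-120572) = -253390 - 17539*(-1)/120572 = -253390 - 1*(-17539/120572) = -253390 + 17539/120572 = -30551721541/120572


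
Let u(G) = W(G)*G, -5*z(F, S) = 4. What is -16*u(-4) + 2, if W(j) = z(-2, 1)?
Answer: -246/5 ≈ -49.200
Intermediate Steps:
z(F, S) = -⅘ (z(F, S) = -⅕*4 = -⅘)
W(j) = -⅘
u(G) = -4*G/5
-16*u(-4) + 2 = -(-64)*(-4)/5 + 2 = -16*16/5 + 2 = -256/5 + 2 = -246/5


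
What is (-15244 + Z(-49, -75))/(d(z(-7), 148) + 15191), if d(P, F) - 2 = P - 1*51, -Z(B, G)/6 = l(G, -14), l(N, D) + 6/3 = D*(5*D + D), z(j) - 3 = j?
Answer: -11144/7569 ≈ -1.4723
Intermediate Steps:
z(j) = 3 + j
l(N, D) = -2 + 6*D² (l(N, D) = -2 + D*(5*D + D) = -2 + D*(6*D) = -2 + 6*D²)
Z(B, G) = -7044 (Z(B, G) = -6*(-2 + 6*(-14)²) = -6*(-2 + 6*196) = -6*(-2 + 1176) = -6*1174 = -7044)
d(P, F) = -49 + P (d(P, F) = 2 + (P - 1*51) = 2 + (P - 51) = 2 + (-51 + P) = -49 + P)
(-15244 + Z(-49, -75))/(d(z(-7), 148) + 15191) = (-15244 - 7044)/((-49 + (3 - 7)) + 15191) = -22288/((-49 - 4) + 15191) = -22288/(-53 + 15191) = -22288/15138 = -22288*1/15138 = -11144/7569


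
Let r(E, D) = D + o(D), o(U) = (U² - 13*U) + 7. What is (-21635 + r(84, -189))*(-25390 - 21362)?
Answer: -764909472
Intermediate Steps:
o(U) = 7 + U² - 13*U
r(E, D) = 7 + D² - 12*D (r(E, D) = D + (7 + D² - 13*D) = 7 + D² - 12*D)
(-21635 + r(84, -189))*(-25390 - 21362) = (-21635 + (7 + (-189)² - 12*(-189)))*(-25390 - 21362) = (-21635 + (7 + 35721 + 2268))*(-46752) = (-21635 + 37996)*(-46752) = 16361*(-46752) = -764909472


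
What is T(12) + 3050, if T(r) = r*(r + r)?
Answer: 3338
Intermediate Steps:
T(r) = 2*r² (T(r) = r*(2*r) = 2*r²)
T(12) + 3050 = 2*12² + 3050 = 2*144 + 3050 = 288 + 3050 = 3338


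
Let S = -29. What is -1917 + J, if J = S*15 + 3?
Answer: -2349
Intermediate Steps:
J = -432 (J = -29*15 + 3 = -435 + 3 = -432)
-1917 + J = -1917 - 432 = -2349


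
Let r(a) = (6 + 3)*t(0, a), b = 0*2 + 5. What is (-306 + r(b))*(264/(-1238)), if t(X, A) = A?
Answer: 34452/619 ≈ 55.658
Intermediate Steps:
b = 5 (b = 0 + 5 = 5)
r(a) = 9*a (r(a) = (6 + 3)*a = 9*a)
(-306 + r(b))*(264/(-1238)) = (-306 + 9*5)*(264/(-1238)) = (-306 + 45)*(264*(-1/1238)) = -261*(-132/619) = 34452/619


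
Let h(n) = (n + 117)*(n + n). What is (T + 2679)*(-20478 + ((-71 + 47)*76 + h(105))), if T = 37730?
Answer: 982666062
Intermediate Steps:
h(n) = 2*n*(117 + n) (h(n) = (117 + n)*(2*n) = 2*n*(117 + n))
(T + 2679)*(-20478 + ((-71 + 47)*76 + h(105))) = (37730 + 2679)*(-20478 + ((-71 + 47)*76 + 2*105*(117 + 105))) = 40409*(-20478 + (-24*76 + 2*105*222)) = 40409*(-20478 + (-1824 + 46620)) = 40409*(-20478 + 44796) = 40409*24318 = 982666062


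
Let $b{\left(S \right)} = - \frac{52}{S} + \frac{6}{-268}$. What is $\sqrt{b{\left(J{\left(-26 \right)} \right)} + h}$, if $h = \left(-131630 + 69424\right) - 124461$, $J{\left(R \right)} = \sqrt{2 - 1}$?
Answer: $\frac{i \sqrt{3352726766}}{134} \approx 432.11 i$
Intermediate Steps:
$J{\left(R \right)} = 1$ ($J{\left(R \right)} = \sqrt{1} = 1$)
$b{\left(S \right)} = - \frac{3}{134} - \frac{52}{S}$ ($b{\left(S \right)} = - \frac{52}{S} + 6 \left(- \frac{1}{268}\right) = - \frac{52}{S} - \frac{3}{134} = - \frac{3}{134} - \frac{52}{S}$)
$h = -186667$ ($h = -62206 - 124461 = -186667$)
$\sqrt{b{\left(J{\left(-26 \right)} \right)} + h} = \sqrt{\left(- \frac{3}{134} - \frac{52}{1}\right) - 186667} = \sqrt{\left(- \frac{3}{134} - 52\right) - 186667} = \sqrt{- \frac{6971}{134} - 186667} = \sqrt{- \frac{25020349}{134}} = \frac{i \sqrt{3352726766}}{134}$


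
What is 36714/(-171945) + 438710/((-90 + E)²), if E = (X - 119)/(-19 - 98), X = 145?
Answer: 1014324351889/18895150680 ≈ 53.682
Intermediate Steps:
E = -2/9 (E = (145 - 119)/(-19 - 98) = 26/(-117) = 26*(-1/117) = -2/9 ≈ -0.22222)
36714/(-171945) + 438710/((-90 + E)²) = 36714/(-171945) + 438710/((-90 - 2/9)²) = 36714*(-1/171945) + 438710/((-812/9)²) = -12238/57315 + 438710/(659344/81) = -12238/57315 + 438710*(81/659344) = -12238/57315 + 17767755/329672 = 1014324351889/18895150680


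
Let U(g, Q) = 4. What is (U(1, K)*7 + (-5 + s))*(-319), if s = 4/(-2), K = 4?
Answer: -6699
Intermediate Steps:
s = -2 (s = 4*(-½) = -2)
(U(1, K)*7 + (-5 + s))*(-319) = (4*7 + (-5 - 2))*(-319) = (28 - 7)*(-319) = 21*(-319) = -6699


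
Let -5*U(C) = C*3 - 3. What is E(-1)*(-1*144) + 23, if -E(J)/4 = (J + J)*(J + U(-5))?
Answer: -14861/5 ≈ -2972.2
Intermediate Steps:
U(C) = 3/5 - 3*C/5 (U(C) = -(C*3 - 3)/5 = -(3*C - 3)/5 = -(-3 + 3*C)/5 = 3/5 - 3*C/5)
E(J) = -8*J*(18/5 + J) (E(J) = -4*(J + J)*(J + (3/5 - 3/5*(-5))) = -4*2*J*(J + (3/5 + 3)) = -4*2*J*(J + 18/5) = -4*2*J*(18/5 + J) = -8*J*(18/5 + J))
E(-1)*(-1*144) + 23 = (-8/5*(-1)*(18 + 5*(-1)))*(-1*144) + 23 = -8/5*(-1)*(18 - 5)*(-144) + 23 = -8/5*(-1)*13*(-144) + 23 = (104/5)*(-144) + 23 = -14976/5 + 23 = -14861/5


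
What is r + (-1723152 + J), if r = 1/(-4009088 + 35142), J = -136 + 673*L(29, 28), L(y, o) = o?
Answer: -6773368416025/3973946 ≈ -1.7044e+6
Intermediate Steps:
J = 18708 (J = -136 + 673*28 = -136 + 18844 = 18708)
r = -1/3973946 (r = 1/(-3973946) = -1/3973946 ≈ -2.5164e-7)
r + (-1723152 + J) = -1/3973946 + (-1723152 + 18708) = -1/3973946 - 1704444 = -6773368416025/3973946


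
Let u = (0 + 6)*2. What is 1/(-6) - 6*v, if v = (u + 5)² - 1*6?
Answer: -10189/6 ≈ -1698.2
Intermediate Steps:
u = 12 (u = 6*2 = 12)
v = 283 (v = (12 + 5)² - 1*6 = 17² - 6 = 289 - 6 = 283)
1/(-6) - 6*v = 1/(-6) - 6*283 = -⅙ - 1698 = -10189/6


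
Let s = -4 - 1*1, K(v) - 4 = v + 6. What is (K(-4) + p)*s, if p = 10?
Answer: -80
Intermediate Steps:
K(v) = 10 + v (K(v) = 4 + (v + 6) = 4 + (6 + v) = 10 + v)
s = -5 (s = -4 - 1 = -5)
(K(-4) + p)*s = ((10 - 4) + 10)*(-5) = (6 + 10)*(-5) = 16*(-5) = -80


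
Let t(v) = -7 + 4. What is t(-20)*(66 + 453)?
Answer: -1557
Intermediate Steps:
t(v) = -3
t(-20)*(66 + 453) = -3*(66 + 453) = -3*519 = -1557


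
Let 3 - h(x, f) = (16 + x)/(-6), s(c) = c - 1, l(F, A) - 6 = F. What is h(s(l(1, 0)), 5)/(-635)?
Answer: -4/381 ≈ -0.010499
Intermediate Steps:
l(F, A) = 6 + F
s(c) = -1 + c
h(x, f) = 17/3 + x/6 (h(x, f) = 3 - (16 + x)/(-6) = 3 - (16 + x)*(-1)/6 = 3 - (-8/3 - x/6) = 3 + (8/3 + x/6) = 17/3 + x/6)
h(s(l(1, 0)), 5)/(-635) = (17/3 + (-1 + (6 + 1))/6)/(-635) = (17/3 + (-1 + 7)/6)*(-1/635) = (17/3 + (⅙)*6)*(-1/635) = (17/3 + 1)*(-1/635) = (20/3)*(-1/635) = -4/381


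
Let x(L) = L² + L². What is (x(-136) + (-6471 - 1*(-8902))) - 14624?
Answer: 24799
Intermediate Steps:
x(L) = 2*L²
(x(-136) + (-6471 - 1*(-8902))) - 14624 = (2*(-136)² + (-6471 - 1*(-8902))) - 14624 = (2*18496 + (-6471 + 8902)) - 14624 = (36992 + 2431) - 14624 = 39423 - 14624 = 24799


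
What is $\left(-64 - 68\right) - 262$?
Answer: $-394$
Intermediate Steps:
$\left(-64 - 68\right) - 262 = -132 - 262 = -394$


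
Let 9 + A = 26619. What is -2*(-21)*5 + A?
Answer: 26820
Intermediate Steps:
A = 26610 (A = -9 + 26619 = 26610)
-2*(-21)*5 + A = -2*(-21)*5 + 26610 = 42*5 + 26610 = 210 + 26610 = 26820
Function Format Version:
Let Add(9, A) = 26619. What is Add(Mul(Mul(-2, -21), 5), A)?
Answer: 26820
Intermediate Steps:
A = 26610 (A = Add(-9, 26619) = 26610)
Add(Mul(Mul(-2, -21), 5), A) = Add(Mul(Mul(-2, -21), 5), 26610) = Add(Mul(42, 5), 26610) = Add(210, 26610) = 26820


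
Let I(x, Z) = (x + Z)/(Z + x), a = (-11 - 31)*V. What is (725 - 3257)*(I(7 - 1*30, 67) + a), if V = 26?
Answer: 2762412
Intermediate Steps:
a = -1092 (a = (-11 - 31)*26 = -42*26 = -1092)
I(x, Z) = 1 (I(x, Z) = (Z + x)/(Z + x) = 1)
(725 - 3257)*(I(7 - 1*30, 67) + a) = (725 - 3257)*(1 - 1092) = -2532*(-1091) = 2762412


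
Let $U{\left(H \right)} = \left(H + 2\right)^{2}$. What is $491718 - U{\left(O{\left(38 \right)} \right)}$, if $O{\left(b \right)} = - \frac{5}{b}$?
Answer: $\frac{710035751}{1444} \approx 4.9171 \cdot 10^{5}$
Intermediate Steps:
$U{\left(H \right)} = \left(2 + H\right)^{2}$
$491718 - U{\left(O{\left(38 \right)} \right)} = 491718 - \left(2 - \frac{5}{38}\right)^{2} = 491718 - \left(\frac{71}{38}\right)^{2} = 491718 - \frac{5041}{1444} = \frac{710035751}{1444}$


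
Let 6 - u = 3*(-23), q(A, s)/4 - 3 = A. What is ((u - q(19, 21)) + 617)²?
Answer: 364816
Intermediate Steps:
q(A, s) = 12 + 4*A
u = 75 (u = 6 - 3*(-23) = 6 - 1*(-69) = 6 + 69 = 75)
((u - q(19, 21)) + 617)² = ((75 - (12 + 4*19)) + 617)² = ((75 - (12 + 76)) + 617)² = ((75 - 1*88) + 617)² = ((75 - 88) + 617)² = (-13 + 617)² = 604² = 364816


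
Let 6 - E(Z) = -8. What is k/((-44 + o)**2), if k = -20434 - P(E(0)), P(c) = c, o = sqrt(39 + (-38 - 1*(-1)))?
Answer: -9907056/935089 - 449856*sqrt(2)/935089 ≈ -11.275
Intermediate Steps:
o = sqrt(2) (o = sqrt(39 + (-38 + 1)) = sqrt(39 - 37) = sqrt(2) ≈ 1.4142)
E(Z) = 14 (E(Z) = 6 - 1*(-8) = 6 + 8 = 14)
k = -20448 (k = -20434 - 1*14 = -20434 - 14 = -20448)
k/((-44 + o)**2) = -20448/(-44 + sqrt(2))**2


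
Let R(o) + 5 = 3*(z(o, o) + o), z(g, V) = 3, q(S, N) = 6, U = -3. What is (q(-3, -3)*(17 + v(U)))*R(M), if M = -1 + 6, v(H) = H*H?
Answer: 2964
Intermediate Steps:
v(H) = H**2
M = 5
R(o) = 4 + 3*o (R(o) = -5 + 3*(3 + o) = -5 + (9 + 3*o) = 4 + 3*o)
(q(-3, -3)*(17 + v(U)))*R(M) = (6*(17 + (-3)**2))*(4 + 3*5) = (6*(17 + 9))*(4 + 15) = (6*26)*19 = 156*19 = 2964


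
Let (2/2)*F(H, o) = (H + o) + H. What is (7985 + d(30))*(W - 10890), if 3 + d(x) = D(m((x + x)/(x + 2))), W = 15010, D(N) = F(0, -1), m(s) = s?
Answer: 32881720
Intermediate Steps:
F(H, o) = o + 2*H (F(H, o) = (H + o) + H = o + 2*H)
D(N) = -1 (D(N) = -1 + 2*0 = -1 + 0 = -1)
d(x) = -4 (d(x) = -3 - 1 = -4)
(7985 + d(30))*(W - 10890) = (7985 - 4)*(15010 - 10890) = 7981*4120 = 32881720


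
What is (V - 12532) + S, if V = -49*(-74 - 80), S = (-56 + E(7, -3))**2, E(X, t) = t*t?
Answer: -2777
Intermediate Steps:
E(X, t) = t**2
S = 2209 (S = (-56 + (-3)**2)**2 = (-56 + 9)**2 = (-47)**2 = 2209)
V = 7546 (V = -49*(-154) = 7546)
(V - 12532) + S = (7546 - 12532) + 2209 = -4986 + 2209 = -2777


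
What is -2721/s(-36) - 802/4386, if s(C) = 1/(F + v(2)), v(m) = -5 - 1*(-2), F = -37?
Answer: 238685719/2193 ≈ 1.0884e+5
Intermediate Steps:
v(m) = -3 (v(m) = -5 + 2 = -3)
s(C) = -1/40 (s(C) = 1/(-37 - 3) = 1/(-40) = -1/40)
-2721/s(-36) - 802/4386 = -2721/(-1/40) - 802/4386 = -2721*(-40) - 802*1/4386 = 108840 - 401/2193 = 238685719/2193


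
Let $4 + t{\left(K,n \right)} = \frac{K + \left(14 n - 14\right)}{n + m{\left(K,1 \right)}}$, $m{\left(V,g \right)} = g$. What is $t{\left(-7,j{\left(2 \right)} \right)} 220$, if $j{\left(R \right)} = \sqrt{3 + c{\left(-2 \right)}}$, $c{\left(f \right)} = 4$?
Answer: $\frac{10450}{3} - \frac{3850 \sqrt{7}}{3} \approx 87.953$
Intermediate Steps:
$j{\left(R \right)} = \sqrt{7}$ ($j{\left(R \right)} = \sqrt{3 + 4} = \sqrt{7}$)
$t{\left(K,n \right)} = -4 + \frac{-14 + K + 14 n}{1 + n}$ ($t{\left(K,n \right)} = -4 + \frac{K + \left(14 n - 14\right)}{n + 1} = -4 + \frac{K + \left(-14 + 14 n\right)}{1 + n} = -4 + \frac{-14 + K + 14 n}{1 + n}$)
$t{\left(-7,j{\left(2 \right)} \right)} 220 = \frac{-18 - 7 + 10 \sqrt{7}}{1 + \sqrt{7}} \cdot 220 = \frac{-25 + 10 \sqrt{7}}{1 + \sqrt{7}} \cdot 220 = \frac{220 \left(-25 + 10 \sqrt{7}\right)}{1 + \sqrt{7}}$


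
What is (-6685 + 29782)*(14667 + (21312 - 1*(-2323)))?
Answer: 884661294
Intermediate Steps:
(-6685 + 29782)*(14667 + (21312 - 1*(-2323))) = 23097*(14667 + (21312 + 2323)) = 23097*(14667 + 23635) = 23097*38302 = 884661294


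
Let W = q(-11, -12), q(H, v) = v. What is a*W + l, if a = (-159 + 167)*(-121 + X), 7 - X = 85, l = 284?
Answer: 19388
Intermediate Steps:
W = -12
X = -78 (X = 7 - 1*85 = 7 - 85 = -78)
a = -1592 (a = (-159 + 167)*(-121 - 78) = 8*(-199) = -1592)
a*W + l = -1592*(-12) + 284 = 19104 + 284 = 19388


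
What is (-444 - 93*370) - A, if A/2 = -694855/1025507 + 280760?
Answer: -87369188844/146501 ≈ -5.9637e+5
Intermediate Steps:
A = 82263042990/146501 (A = 2*(-694855/1025507 + 280760) = 2*(-694855*1/1025507 + 280760) = 2*(-99265/146501 + 280760) = 2*(41131521495/146501) = 82263042990/146501 ≈ 5.6152e+5)
(-444 - 93*370) - A = (-444 - 93*370) - 1*82263042990/146501 = (-444 - 34410) - 82263042990/146501 = -34854 - 82263042990/146501 = -87369188844/146501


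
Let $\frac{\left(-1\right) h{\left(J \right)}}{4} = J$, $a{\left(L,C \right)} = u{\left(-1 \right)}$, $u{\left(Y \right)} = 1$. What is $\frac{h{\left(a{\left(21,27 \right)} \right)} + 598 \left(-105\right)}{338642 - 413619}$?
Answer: $\frac{62794}{74977} \approx 0.83751$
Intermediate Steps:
$a{\left(L,C \right)} = 1$
$h{\left(J \right)} = - 4 J$
$\frac{h{\left(a{\left(21,27 \right)} \right)} + 598 \left(-105\right)}{338642 - 413619} = \frac{\left(-4\right) 1 + 598 \left(-105\right)}{338642 - 413619} = \frac{-4 - 62790}{-74977} = \left(-62794\right) \left(- \frac{1}{74977}\right) = \frac{62794}{74977}$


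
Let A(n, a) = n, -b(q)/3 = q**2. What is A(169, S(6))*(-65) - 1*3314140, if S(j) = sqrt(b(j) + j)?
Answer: -3325125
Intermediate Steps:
b(q) = -3*q**2
S(j) = sqrt(j - 3*j**2) (S(j) = sqrt(-3*j**2 + j) = sqrt(j - 3*j**2))
A(169, S(6))*(-65) - 1*3314140 = 169*(-65) - 1*3314140 = -10985 - 3314140 = -3325125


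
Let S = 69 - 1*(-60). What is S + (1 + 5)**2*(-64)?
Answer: -2175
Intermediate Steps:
S = 129 (S = 69 + 60 = 129)
S + (1 + 5)**2*(-64) = 129 + (1 + 5)**2*(-64) = 129 + 6**2*(-64) = 129 + 36*(-64) = 129 - 2304 = -2175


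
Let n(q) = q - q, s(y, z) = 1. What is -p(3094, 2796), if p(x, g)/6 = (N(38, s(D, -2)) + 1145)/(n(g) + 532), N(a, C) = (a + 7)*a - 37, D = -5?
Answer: -4227/133 ≈ -31.782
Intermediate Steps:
n(q) = 0
N(a, C) = -37 + a*(7 + a) (N(a, C) = (7 + a)*a - 37 = a*(7 + a) - 37 = -37 + a*(7 + a))
p(x, g) = 4227/133 (p(x, g) = 6*(((-37 + 38**2 + 7*38) + 1145)/(0 + 532)) = 6*(((-37 + 1444 + 266) + 1145)/532) = 6*((1673 + 1145)*(1/532)) = 6*(2818*(1/532)) = 6*(1409/266) = 4227/133)
-p(3094, 2796) = -1*4227/133 = -4227/133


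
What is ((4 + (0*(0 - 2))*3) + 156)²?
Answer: 25600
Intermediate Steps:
((4 + (0*(0 - 2))*3) + 156)² = ((4 + (0*(-2))*3) + 156)² = ((4 + 0*3) + 156)² = ((4 + 0) + 156)² = (4 + 156)² = 160² = 25600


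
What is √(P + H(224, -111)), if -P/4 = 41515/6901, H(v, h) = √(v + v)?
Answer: 2*√(-286495015 + 95247602*√7)/6901 ≈ 1.7021*I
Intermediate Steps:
H(v, h) = √2*√v (H(v, h) = √(2*v) = √2*√v)
P = -166060/6901 ≈ -24.063
√(P + H(224, -111)) = √(-166060/6901 + √2*√224) = √(-166060/6901 + √2*(4*√14)) = √(-166060/6901 + 8*√7)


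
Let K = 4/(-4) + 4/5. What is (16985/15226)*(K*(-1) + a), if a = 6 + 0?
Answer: 105307/15226 ≈ 6.9163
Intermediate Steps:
a = 6
K = -1/5 (K = 4*(-1/4) + 4*(1/5) = -1 + 4/5 = -1/5 ≈ -0.20000)
(16985/15226)*(K*(-1) + a) = (16985/15226)*(-1/5*(-1) + 6) = (16985*(1/15226))*(1/5 + 6) = (16985/15226)*(31/5) = 105307/15226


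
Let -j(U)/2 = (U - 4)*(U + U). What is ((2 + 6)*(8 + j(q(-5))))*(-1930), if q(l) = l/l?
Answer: -308800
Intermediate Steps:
q(l) = 1
j(U) = -4*U*(-4 + U) (j(U) = -2*(U - 4)*(U + U) = -2*(-4 + U)*2*U = -4*U*(-4 + U))
((2 + 6)*(8 + j(q(-5))))*(-1930) = ((2 + 6)*(8 + 4*1*(4 - 1*1)))*(-1930) = (8*(8 + 4*1*(4 - 1)))*(-1930) = (8*(8 + 4*1*3))*(-1930) = (8*(8 + 12))*(-1930) = (8*20)*(-1930) = 160*(-1930) = -308800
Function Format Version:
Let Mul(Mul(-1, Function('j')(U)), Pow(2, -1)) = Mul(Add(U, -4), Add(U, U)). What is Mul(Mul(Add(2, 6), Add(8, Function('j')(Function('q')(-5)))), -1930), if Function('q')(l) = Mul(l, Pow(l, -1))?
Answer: -308800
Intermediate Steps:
Function('q')(l) = 1
Function('j')(U) = Mul(-4, U, Add(-4, U)) (Function('j')(U) = Mul(-2, Mul(Add(U, -4), Add(U, U))) = Mul(-2, Mul(Add(-4, U), Mul(2, U))) = Mul(-2, Mul(2, U, Add(-4, U))) = Mul(-4, U, Add(-4, U)))
Mul(Mul(Add(2, 6), Add(8, Function('j')(Function('q')(-5)))), -1930) = Mul(Mul(Add(2, 6), Add(8, Mul(4, 1, Add(4, Mul(-1, 1))))), -1930) = Mul(Mul(8, Add(8, Mul(4, 1, Add(4, -1)))), -1930) = Mul(Mul(8, Add(8, Mul(4, 1, 3))), -1930) = Mul(Mul(8, Add(8, 12)), -1930) = Mul(Mul(8, 20), -1930) = Mul(160, -1930) = -308800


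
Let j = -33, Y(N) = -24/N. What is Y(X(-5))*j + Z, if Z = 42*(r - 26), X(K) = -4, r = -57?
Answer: -3684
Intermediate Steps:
Z = -3486 (Z = 42*(-57 - 26) = 42*(-83) = -3486)
Y(X(-5))*j + Z = -24/(-4)*(-33) - 3486 = -24*(-1/4)*(-33) - 3486 = 6*(-33) - 3486 = -198 - 3486 = -3684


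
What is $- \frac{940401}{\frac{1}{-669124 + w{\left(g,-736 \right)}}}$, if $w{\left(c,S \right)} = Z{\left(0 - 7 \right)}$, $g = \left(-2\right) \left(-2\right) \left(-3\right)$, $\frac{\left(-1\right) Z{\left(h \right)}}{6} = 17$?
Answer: $629340799626$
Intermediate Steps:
$Z{\left(h \right)} = -102$ ($Z{\left(h \right)} = \left(-6\right) 17 = -102$)
$g = -12$ ($g = 4 \left(-3\right) = -12$)
$w{\left(c,S \right)} = -102$
$- \frac{940401}{\frac{1}{-669124 + w{\left(g,-736 \right)}}} = - \frac{940401}{\frac{1}{-669124 - 102}} = - \frac{940401}{\frac{1}{-669226}} = - \frac{940401}{- \frac{1}{669226}} = \left(-940401\right) \left(-669226\right) = 629340799626$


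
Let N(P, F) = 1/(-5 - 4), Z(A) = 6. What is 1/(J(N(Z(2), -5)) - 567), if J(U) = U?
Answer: -9/5104 ≈ -0.0017633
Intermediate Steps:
N(P, F) = -⅑ (N(P, F) = 1/(-9) = -⅑)
1/(J(N(Z(2), -5)) - 567) = 1/(-⅑ - 567) = 1/(-5104/9) = -9/5104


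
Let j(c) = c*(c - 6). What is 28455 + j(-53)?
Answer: 31582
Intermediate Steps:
j(c) = c*(-6 + c)
28455 + j(-53) = 28455 - 53*(-6 - 53) = 28455 - 53*(-59) = 28455 + 3127 = 31582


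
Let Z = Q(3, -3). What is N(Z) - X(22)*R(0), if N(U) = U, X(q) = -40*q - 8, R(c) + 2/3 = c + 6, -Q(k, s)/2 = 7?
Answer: 4722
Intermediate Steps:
Q(k, s) = -14 (Q(k, s) = -2*7 = -14)
R(c) = 16/3 + c (R(c) = -2/3 + (c + 6) = -2/3 + (6 + c) = 16/3 + c)
X(q) = -8 - 40*q
Z = -14
N(Z) - X(22)*R(0) = -14 - (-8 - 40*22)*(16/3 + 0) = -14 - (-8 - 880)*16/3 = -14 - (-888)*16/3 = -14 - 1*(-4736) = -14 + 4736 = 4722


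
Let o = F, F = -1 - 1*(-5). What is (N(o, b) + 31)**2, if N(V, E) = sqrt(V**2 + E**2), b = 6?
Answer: 1013 + 124*sqrt(13) ≈ 1460.1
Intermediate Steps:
F = 4 (F = -1 + 5 = 4)
o = 4
N(V, E) = sqrt(E**2 + V**2)
(N(o, b) + 31)**2 = (sqrt(6**2 + 4**2) + 31)**2 = (sqrt(36 + 16) + 31)**2 = (sqrt(52) + 31)**2 = (2*sqrt(13) + 31)**2 = (31 + 2*sqrt(13))**2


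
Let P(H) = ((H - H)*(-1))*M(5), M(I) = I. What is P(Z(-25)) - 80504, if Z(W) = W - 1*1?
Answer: -80504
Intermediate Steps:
Z(W) = -1 + W (Z(W) = W - 1 = -1 + W)
P(H) = 0 (P(H) = ((H - H)*(-1))*5 = (0*(-1))*5 = 0*5 = 0)
P(Z(-25)) - 80504 = 0 - 80504 = -80504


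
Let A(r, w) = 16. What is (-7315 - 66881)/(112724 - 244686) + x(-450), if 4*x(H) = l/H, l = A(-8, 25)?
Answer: 8215088/14845725 ≈ 0.55336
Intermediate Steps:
l = 16
x(H) = 4/H (x(H) = (16/H)/4 = 4/H)
(-7315 - 66881)/(112724 - 244686) + x(-450) = (-7315 - 66881)/(112724 - 244686) + 4/(-450) = -74196/(-131962) + 4*(-1/450) = -74196*(-1/131962) - 2/225 = 37098/65981 - 2/225 = 8215088/14845725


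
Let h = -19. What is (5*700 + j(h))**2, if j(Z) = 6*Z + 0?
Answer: 11464996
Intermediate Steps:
j(Z) = 6*Z
(5*700 + j(h))**2 = (5*700 + 6*(-19))**2 = (3500 - 114)**2 = 3386**2 = 11464996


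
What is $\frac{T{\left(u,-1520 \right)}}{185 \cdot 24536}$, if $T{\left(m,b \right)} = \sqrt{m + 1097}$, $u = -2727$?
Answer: $\frac{i \sqrt{1630}}{4539160} \approx 8.8944 \cdot 10^{-6} i$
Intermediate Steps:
$T{\left(m,b \right)} = \sqrt{1097 + m}$
$\frac{T{\left(u,-1520 \right)}}{185 \cdot 24536} = \frac{\sqrt{1097 - 2727}}{185 \cdot 24536} = \frac{\sqrt{-1630}}{4539160} = i \sqrt{1630} \cdot \frac{1}{4539160} = \frac{i \sqrt{1630}}{4539160}$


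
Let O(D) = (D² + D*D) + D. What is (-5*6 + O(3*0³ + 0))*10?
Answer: -300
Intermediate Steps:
O(D) = D + 2*D² (O(D) = (D² + D²) + D = 2*D² + D = D + 2*D²)
(-5*6 + O(3*0³ + 0))*10 = (-5*6 + (3*0³ + 0)*(1 + 2*(3*0³ + 0)))*10 = (-30 + (3*0 + 0)*(1 + 2*(3*0 + 0)))*10 = (-30 + (0 + 0)*(1 + 2*(0 + 0)))*10 = (-30 + 0*(1 + 2*0))*10 = (-30 + 0*(1 + 0))*10 = (-30 + 0*1)*10 = (-30 + 0)*10 = -30*10 = -300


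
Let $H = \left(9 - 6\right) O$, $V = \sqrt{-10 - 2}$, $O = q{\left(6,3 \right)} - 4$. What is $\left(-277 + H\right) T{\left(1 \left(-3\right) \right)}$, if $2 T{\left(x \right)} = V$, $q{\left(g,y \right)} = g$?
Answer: $- 271 i \sqrt{3} \approx - 469.39 i$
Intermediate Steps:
$O = 2$ ($O = 6 - 4 = 2$)
$V = 2 i \sqrt{3}$ ($V = \sqrt{-12} = 2 i \sqrt{3} \approx 3.4641 i$)
$T{\left(x \right)} = i \sqrt{3}$ ($T{\left(x \right)} = \frac{2 i \sqrt{3}}{2} = i \sqrt{3}$)
$H = 6$ ($H = \left(9 - 6\right) 2 = 3 \cdot 2 = 6$)
$\left(-277 + H\right) T{\left(1 \left(-3\right) \right)} = \left(-277 + 6\right) i \sqrt{3} = - 271 i \sqrt{3}$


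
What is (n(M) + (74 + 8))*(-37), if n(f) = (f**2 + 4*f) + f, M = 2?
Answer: -3552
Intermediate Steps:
n(f) = f**2 + 5*f
(n(M) + (74 + 8))*(-37) = (2*(5 + 2) + (74 + 8))*(-37) = (2*7 + 82)*(-37) = (14 + 82)*(-37) = 96*(-37) = -3552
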